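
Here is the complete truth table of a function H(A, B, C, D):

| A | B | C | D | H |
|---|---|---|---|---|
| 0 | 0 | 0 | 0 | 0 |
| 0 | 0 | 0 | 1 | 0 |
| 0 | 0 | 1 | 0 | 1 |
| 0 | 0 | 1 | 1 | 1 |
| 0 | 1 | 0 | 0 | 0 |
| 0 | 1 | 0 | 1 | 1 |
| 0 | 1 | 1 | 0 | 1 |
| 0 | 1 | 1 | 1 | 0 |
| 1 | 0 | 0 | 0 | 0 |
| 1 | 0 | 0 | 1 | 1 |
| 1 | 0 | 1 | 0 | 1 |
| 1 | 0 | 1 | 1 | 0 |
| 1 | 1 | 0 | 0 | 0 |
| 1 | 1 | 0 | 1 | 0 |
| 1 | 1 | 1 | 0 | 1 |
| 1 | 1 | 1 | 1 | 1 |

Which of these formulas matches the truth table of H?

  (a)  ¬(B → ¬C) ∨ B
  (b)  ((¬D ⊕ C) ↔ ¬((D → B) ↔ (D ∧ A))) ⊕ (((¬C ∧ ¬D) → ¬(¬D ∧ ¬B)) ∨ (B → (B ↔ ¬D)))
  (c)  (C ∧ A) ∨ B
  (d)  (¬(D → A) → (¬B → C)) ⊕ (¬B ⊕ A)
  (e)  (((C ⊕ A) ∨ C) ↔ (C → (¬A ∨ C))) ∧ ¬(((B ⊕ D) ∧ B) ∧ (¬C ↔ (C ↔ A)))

(a) fails at (0,0,1,0): the formula yields 0, H is 1.
(c) fails at (0,0,1,0): the formula yields 0, H is 1.
(d) fails at (0,0,0,1): the formula yields 1, H is 0.
(e) fails at (0,1,0,1): the formula yields 0, H is 1.
That leaves (b). Evaluating it on every row reproduces the table of H exactly.

b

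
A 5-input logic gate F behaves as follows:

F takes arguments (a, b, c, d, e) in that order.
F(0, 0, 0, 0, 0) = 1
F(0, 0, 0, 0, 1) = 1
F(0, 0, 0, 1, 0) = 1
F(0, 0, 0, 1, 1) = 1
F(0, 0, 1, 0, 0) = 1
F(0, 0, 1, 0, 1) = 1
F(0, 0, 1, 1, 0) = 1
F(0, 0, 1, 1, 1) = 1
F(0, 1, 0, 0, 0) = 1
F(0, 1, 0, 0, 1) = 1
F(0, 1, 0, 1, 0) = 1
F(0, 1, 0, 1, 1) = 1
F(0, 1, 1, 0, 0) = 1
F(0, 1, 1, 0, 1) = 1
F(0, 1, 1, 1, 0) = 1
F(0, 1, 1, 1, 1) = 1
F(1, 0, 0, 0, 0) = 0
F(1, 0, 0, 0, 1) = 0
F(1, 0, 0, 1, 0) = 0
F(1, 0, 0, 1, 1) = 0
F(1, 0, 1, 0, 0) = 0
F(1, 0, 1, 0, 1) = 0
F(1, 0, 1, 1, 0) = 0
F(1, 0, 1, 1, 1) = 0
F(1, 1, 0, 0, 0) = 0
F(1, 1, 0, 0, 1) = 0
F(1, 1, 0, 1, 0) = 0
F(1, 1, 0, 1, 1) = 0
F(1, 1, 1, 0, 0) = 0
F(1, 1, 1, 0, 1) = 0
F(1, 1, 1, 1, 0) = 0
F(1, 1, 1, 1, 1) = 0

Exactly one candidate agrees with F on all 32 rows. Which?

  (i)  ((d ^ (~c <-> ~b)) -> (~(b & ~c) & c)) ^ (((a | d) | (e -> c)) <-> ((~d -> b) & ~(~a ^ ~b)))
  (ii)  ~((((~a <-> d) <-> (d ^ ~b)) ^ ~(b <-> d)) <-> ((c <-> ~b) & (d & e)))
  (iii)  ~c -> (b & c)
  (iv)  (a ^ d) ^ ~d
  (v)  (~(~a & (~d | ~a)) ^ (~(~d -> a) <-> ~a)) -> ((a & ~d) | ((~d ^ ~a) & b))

iv

(i): at (0,0,0,0,0) it gives 0, but F = 1 — eliminated.
(ii): at (0,0,0,0,0) it gives 0, but F = 1 — eliminated.
(iii): at (0,0,0,0,0) it gives 0, but F = 1 — eliminated.
(v): at (0,0,0,0,0) it gives 0, but F = 1 — eliminated.
Only (iv) survives; checking it on all 32 rows confirms it matches F.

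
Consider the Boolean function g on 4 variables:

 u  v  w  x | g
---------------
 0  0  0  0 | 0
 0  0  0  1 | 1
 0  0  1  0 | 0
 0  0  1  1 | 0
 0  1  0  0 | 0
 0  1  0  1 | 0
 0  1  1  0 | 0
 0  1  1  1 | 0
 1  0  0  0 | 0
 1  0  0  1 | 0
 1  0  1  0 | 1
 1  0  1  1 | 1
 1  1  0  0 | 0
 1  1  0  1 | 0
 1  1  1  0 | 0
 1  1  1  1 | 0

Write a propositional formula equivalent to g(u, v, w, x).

g(u, v, w, x) = ((((u' · v') · w') · x) + (((u · v') · w) · x')) + (((u · v') · w) · x)

Collect the rows where g=1 — (0,0,0,1), (1,0,1,0), (1,0,1,1) — and write one minterm per row: ¬u·¬v·¬w·x, u·¬v·w·¬x, u·¬v·w·x. Their union (logical OR) reproduces the table exactly.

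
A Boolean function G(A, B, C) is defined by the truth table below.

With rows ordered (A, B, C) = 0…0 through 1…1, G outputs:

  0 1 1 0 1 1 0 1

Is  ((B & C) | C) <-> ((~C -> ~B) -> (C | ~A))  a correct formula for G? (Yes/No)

No

Test each input against both G and the formula:
  A=0, B=0, C=0: formula gives 0, G = 0 ✓
  A=0, B=0, C=1: formula gives 1, G = 1 ✓
  A=0, B=1, C=0: formula gives 0, but G = 1 ✗
A single disagreement suffices: at (0,1,0) they differ, so the formula does not compute G.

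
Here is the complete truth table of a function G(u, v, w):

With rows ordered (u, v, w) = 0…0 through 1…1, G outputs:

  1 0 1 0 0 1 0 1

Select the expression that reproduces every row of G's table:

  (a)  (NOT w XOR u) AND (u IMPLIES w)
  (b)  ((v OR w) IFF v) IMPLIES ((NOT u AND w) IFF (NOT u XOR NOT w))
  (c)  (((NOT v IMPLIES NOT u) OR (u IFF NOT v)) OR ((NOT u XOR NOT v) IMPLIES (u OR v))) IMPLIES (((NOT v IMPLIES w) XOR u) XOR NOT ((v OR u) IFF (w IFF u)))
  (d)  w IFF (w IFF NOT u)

a

(b) fails at (0,0,1): the formula yields 1, G is 0.
(c) fails at (0,0,1): the formula yields 1, G is 0.
(d) fails at (0,0,1): the formula yields 1, G is 0.
That leaves (a). Evaluating it on every row reproduces the table of G exactly.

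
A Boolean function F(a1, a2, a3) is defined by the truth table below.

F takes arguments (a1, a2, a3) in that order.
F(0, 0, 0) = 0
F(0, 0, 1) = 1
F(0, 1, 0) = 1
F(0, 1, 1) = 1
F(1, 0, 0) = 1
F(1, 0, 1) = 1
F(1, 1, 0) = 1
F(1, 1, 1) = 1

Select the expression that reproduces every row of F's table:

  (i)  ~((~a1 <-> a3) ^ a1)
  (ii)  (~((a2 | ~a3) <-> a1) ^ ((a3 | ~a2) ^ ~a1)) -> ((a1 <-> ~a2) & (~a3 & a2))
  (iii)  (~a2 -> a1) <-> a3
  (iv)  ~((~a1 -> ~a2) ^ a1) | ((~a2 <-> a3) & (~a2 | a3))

iv

(i) fails at (0,0,0): the formula yields 1, F is 0.
(ii) fails at (0,1,1): the formula yields 0, F is 1.
(iii) fails at (0,0,0): the formula yields 1, F is 0.
(iv) is the remaining candidate, and it agrees with F on all 8 inputs.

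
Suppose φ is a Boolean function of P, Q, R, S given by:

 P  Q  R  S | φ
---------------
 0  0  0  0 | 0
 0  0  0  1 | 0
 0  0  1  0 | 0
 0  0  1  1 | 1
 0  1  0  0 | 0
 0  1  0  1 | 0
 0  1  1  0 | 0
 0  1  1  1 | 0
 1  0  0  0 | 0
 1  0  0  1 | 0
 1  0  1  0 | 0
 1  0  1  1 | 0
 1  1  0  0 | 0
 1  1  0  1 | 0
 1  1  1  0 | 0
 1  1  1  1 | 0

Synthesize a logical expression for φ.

φ(P, Q, R, S) = ((not P and not Q) and R) and S

Only row (0,0,1,1) gives 1. That row's minterm ¬P·¬Q·R·S is φ directly.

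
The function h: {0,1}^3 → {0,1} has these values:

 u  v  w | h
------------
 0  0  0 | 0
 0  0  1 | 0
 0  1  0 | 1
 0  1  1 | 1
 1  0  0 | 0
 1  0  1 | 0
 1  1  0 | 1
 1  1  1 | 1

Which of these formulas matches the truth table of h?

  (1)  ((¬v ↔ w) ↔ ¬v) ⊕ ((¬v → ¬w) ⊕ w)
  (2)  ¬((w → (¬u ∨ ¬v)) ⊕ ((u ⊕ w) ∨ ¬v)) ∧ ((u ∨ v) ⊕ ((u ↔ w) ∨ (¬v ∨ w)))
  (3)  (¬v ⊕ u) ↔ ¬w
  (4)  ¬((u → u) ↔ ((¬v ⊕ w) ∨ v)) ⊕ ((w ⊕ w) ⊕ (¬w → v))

(1) fails at (0,0,0): the formula yields 1, h is 0.
(2) fails at (0,0,0): the formula yields 1, h is 0.
(3) fails at (0,0,0): the formula yields 1, h is 0.
(4) is the remaining candidate, and it agrees with h on all 8 inputs.

4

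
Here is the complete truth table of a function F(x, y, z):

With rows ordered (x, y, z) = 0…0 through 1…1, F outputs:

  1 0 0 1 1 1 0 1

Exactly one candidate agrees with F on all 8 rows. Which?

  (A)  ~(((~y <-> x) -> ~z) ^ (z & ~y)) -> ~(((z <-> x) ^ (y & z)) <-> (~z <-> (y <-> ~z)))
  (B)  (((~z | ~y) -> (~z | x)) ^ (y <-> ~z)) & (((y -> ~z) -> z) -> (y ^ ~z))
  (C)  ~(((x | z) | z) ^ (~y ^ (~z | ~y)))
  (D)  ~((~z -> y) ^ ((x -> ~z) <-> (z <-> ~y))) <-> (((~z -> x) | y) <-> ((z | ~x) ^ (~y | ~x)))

D

(A): at (0,1,0) it gives 1, but F = 0 — eliminated.
(B): at (1,0,1) it gives 0, but F = 1 — eliminated.
(C): at (0,1,1) it gives 0, but F = 1 — eliminated.
Only (D) survives; checking it on all 8 rows confirms it matches F.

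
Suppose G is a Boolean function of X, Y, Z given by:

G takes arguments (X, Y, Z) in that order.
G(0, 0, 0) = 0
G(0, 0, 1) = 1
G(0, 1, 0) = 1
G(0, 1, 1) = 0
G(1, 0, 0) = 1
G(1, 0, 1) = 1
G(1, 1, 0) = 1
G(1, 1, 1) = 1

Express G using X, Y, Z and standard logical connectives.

The 0-rows are (0,0,0), (0,1,1). Take each as a conjunction (¬X·¬Y·¬Z, ¬X·Y·Z), form their disjunction, and complement — that gives a formula that is 1 everywhere G is.

G(X, Y, Z) = ¬(((¬X ∧ ¬Y) ∧ ¬Z) ∨ ((¬X ∧ Y) ∧ Z))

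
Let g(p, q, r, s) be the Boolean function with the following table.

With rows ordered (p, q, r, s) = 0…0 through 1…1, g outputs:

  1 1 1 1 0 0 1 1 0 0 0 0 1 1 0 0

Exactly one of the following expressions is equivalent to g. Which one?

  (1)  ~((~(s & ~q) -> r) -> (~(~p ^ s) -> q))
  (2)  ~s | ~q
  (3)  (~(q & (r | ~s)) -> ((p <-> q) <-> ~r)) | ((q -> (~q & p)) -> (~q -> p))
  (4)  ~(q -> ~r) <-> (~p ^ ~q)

(1): at (0,0,0,0) it gives 0, but g = 1 — eliminated.
(2): at (0,1,0,0) it gives 1, but g = 0 — eliminated.
(3): at (0,0,1,0) it gives 0, but g = 1 — eliminated.
(4) is the remaining candidate, and it agrees with g on all 16 inputs.

4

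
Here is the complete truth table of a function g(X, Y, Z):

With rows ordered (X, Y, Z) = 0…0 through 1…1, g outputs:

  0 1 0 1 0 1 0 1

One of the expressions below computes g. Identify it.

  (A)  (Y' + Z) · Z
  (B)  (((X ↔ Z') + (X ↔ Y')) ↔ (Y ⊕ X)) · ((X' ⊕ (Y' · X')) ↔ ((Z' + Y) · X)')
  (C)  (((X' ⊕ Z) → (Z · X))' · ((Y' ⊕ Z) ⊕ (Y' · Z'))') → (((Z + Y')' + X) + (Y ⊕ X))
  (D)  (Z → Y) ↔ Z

A

(B) fails at (0,0,1): the formula yields 0, g is 1.
(C) fails at (0,1,0): the formula yields 1, g is 0.
(D) fails at (0,0,1): the formula yields 0, g is 1.
That leaves (A). Evaluating it on every row reproduces the table of g exactly.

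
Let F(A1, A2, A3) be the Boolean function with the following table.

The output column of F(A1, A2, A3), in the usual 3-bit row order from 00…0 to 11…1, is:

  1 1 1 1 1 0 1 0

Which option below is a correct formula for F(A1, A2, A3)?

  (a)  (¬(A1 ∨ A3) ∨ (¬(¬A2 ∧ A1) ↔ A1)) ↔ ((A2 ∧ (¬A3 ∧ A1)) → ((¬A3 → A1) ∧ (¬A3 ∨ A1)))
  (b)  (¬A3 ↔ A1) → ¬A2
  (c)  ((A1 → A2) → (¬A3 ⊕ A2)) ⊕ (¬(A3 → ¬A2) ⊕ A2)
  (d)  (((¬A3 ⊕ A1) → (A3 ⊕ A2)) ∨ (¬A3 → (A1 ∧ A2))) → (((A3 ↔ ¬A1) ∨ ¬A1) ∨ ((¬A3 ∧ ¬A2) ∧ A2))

(a) disagrees with F on (0,0,1) (formula → 0, table → 1); rule it out.
(b) disagrees with F on (0,1,1) (formula → 0, table → 1); rule it out.
(c) disagrees with F on (0,0,1) (formula → 0, table → 1); rule it out.
That leaves (d). Evaluating it on every row reproduces the table of F exactly.

d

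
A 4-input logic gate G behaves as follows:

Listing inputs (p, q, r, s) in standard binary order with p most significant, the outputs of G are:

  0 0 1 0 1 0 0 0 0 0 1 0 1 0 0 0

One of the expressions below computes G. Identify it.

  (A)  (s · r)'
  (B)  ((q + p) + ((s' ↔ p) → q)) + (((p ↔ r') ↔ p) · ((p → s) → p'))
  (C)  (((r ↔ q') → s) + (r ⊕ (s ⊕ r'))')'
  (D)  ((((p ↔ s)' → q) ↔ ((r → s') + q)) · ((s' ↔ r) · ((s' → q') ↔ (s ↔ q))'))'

C

(A): at (0,0,0,0) it gives 1, but G = 0 — eliminated.
(B): at (0,0,0,0) it gives 1, but G = 0 — eliminated.
(D): at (0,0,0,0) it gives 1, but G = 0 — eliminated.
Only (C) survives; checking it on all 16 rows confirms it matches G.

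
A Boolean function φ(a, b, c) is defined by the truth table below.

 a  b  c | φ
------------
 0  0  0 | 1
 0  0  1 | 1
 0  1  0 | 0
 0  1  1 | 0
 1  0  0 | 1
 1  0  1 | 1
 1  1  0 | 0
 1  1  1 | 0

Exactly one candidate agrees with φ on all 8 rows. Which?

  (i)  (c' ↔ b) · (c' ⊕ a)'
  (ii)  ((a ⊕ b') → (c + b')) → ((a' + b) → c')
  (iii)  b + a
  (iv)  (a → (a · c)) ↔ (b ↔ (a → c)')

iv

(i) disagrees with φ on (0,0,0) (formula → 0, table → 1); rule it out.
(ii) disagrees with φ on (0,0,1) (formula → 0, table → 1); rule it out.
(iii) disagrees with φ on (0,0,0) (formula → 0, table → 1); rule it out.
That leaves (iv). Evaluating it on every row reproduces the table of φ exactly.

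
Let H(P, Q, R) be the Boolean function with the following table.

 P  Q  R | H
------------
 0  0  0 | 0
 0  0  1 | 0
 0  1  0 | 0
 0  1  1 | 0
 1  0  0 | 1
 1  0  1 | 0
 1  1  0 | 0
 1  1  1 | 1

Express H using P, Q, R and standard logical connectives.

H(P, Q, R) = ((P and not Q) and not R) or ((P and Q) and R)

The 1-rows are (1,0,0), (1,1,1). Each contributes one minterm — P·¬Q·¬R; P·Q·R — and their disjunction is a sum-of-products form of H.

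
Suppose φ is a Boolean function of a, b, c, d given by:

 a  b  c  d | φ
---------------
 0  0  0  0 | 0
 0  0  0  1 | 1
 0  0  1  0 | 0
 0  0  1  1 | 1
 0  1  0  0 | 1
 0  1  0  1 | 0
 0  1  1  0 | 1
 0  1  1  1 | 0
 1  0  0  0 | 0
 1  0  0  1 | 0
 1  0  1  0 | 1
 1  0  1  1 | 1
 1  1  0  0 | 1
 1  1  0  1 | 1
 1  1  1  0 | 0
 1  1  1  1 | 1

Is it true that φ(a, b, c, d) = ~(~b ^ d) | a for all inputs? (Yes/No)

Test each input against both φ and the formula:
  a=0, b=0, c=0, d=0: formula gives 0, φ = 0 ✓
  a=0, b=0, c=0, d=1: formula gives 1, φ = 1 ✓
  a=0, b=0, c=1, d=0: formula gives 0, φ = 0 ✓
  a=0, b=0, c=1, d=1: formula gives 1, φ = 1 ✓
  …
  a=1, b=0, c=0, d=0: formula gives 1, but φ = 0 ✗
Since they disagree at (1,0,0,0), the expression is not a correct formula for φ.

No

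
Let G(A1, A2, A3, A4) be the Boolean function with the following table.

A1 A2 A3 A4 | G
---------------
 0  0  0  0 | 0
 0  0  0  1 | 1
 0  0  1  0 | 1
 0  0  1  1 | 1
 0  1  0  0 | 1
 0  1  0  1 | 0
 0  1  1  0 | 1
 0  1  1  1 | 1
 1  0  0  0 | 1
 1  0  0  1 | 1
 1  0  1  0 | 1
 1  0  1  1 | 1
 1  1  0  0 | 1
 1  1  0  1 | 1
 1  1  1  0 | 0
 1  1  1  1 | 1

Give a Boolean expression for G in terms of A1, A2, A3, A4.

The 0-rows are (0,0,0,0), (0,1,0,1), (1,1,1,0). Take each as a conjunction (¬A1·¬A2·¬A3·¬A4, ¬A1·A2·¬A3·A4, A1·A2·A3·¬A4), form their disjunction, and complement — that gives a formula that is 1 everywhere G is.

G(A1, A2, A3, A4) = not (((((not A1 and not A2) and not A3) and not A4) or (((not A1 and A2) and not A3) and A4)) or (((A1 and A2) and A3) and not A4))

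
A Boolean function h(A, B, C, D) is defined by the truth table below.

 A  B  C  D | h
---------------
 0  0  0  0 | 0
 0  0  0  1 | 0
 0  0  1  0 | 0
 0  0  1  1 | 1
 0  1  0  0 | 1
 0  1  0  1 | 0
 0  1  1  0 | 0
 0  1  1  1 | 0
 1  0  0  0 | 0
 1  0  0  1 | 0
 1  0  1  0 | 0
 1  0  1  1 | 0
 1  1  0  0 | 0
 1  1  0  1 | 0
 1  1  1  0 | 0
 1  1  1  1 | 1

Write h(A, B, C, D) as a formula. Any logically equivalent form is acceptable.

h(A, B, C, D) = ((((~A & ~B) & C) & D) | (((~A & B) & ~C) & ~D)) | (((A & B) & C) & D)

h=1 on 3 inputs: (0,0,1,1), (0,1,0,0), (1,1,1,1). Reading each as a conjunction of literals (¬A·¬B·C·D, ¬A·B·¬C·¬D, A·B·C·D) and taking the OR gives the canonical DNF.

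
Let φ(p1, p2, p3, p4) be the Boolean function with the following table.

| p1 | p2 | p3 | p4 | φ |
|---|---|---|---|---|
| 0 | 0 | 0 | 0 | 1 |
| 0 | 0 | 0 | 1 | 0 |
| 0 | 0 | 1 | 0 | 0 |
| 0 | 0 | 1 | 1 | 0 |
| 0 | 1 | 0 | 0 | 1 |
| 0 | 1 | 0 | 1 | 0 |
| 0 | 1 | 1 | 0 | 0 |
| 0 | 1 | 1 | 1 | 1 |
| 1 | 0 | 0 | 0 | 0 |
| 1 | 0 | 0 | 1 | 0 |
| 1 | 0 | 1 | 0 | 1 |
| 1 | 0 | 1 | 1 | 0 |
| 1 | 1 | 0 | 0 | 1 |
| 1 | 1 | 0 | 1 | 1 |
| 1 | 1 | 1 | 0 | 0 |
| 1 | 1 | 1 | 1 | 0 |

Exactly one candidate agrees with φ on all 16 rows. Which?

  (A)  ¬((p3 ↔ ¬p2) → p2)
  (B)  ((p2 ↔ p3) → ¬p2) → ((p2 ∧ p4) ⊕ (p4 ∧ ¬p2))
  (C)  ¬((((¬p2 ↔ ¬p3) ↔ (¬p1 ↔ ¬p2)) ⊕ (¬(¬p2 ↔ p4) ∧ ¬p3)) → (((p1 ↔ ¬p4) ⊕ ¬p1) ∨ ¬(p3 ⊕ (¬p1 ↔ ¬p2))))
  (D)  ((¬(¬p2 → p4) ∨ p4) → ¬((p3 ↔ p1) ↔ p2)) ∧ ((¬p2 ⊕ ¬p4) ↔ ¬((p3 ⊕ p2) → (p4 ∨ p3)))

(A): at (0,0,0,0) it gives 0, but φ = 1 — eliminated.
(B): at (0,0,0,0) it gives 0, but φ = 1 — eliminated.
(C): at (0,0,0,0) it gives 0, but φ = 1 — eliminated.
Only (D) survives; checking it on all 16 rows confirms it matches φ.

D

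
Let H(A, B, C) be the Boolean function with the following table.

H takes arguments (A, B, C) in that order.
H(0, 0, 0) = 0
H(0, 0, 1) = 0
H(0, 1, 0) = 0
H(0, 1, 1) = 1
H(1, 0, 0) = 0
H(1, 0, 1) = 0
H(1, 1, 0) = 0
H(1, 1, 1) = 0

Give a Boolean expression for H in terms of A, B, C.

H(A, B, C) = (A' · B) · C

Only row (0,1,1) gives 1. That row's minterm ¬A·B·C is H directly.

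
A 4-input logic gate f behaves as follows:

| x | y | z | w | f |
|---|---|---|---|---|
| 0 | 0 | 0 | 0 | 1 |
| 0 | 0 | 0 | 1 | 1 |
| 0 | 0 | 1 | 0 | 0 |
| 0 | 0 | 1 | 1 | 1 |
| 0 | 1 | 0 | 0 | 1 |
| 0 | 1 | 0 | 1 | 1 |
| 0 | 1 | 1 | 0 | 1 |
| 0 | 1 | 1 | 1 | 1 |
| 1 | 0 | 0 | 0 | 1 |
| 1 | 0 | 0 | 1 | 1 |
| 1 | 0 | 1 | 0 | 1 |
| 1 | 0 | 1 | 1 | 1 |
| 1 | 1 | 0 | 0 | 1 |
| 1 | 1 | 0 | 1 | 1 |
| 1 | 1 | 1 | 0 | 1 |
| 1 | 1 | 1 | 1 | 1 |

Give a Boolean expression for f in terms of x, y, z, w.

Only row (0,0,1,0) gives 0. So f is 1 everywhere except there — the complement of the minterm ¬x·¬y·z·¬w.

f(x, y, z, w) = (((x' · y') · z) · w')'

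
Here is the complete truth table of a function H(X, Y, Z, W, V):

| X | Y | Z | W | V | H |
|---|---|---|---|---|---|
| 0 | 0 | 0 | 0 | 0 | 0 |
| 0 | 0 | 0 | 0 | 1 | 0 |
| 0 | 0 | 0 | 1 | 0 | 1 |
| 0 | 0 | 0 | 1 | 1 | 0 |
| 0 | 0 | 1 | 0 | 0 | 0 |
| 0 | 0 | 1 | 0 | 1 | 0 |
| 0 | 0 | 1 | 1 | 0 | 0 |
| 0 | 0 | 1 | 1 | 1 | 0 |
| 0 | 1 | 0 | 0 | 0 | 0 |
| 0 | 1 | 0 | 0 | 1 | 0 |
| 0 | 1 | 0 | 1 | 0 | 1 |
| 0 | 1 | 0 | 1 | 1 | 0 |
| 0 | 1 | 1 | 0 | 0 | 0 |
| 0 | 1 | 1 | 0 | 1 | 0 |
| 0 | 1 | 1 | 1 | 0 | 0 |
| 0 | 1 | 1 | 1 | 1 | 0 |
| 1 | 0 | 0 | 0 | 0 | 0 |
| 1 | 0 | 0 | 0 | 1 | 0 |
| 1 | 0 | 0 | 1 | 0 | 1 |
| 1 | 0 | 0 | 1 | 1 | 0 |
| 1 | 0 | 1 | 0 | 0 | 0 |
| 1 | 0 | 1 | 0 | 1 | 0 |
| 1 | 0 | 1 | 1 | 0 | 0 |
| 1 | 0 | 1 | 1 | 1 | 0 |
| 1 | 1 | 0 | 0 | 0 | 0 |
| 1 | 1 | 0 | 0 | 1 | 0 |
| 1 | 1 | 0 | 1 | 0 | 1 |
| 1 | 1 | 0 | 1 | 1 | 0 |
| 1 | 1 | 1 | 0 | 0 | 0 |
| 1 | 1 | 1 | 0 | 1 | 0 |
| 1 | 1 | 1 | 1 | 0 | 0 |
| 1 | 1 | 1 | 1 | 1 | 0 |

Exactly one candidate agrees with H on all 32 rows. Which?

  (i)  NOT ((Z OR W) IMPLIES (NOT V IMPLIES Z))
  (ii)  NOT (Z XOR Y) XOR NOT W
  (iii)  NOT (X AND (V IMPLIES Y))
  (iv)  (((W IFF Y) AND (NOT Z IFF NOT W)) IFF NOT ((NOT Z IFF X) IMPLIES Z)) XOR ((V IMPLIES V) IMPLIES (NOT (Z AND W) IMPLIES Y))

i

(ii): at (0,0,0,1,1) it gives 1, but H = 0 — eliminated.
(iii): at (0,0,0,0,0) it gives 1, but H = 0 — eliminated.
(iv): at (0,0,0,1,1) it gives 1, but H = 0 — eliminated.
That leaves (i). Evaluating it on every row reproduces the table of H exactly.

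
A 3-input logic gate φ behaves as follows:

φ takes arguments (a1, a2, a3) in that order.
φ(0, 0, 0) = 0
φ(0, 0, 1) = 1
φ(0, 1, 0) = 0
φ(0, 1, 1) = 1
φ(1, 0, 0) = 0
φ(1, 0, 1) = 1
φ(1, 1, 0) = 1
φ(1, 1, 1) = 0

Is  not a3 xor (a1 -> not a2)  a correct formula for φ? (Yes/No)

Yes

Evaluate not a3 xor (a1 -> not a2) on each row and compare to φ:
  a1=0, a2=0, a3=0: formula gives 0, φ = 0 ✓
  a1=0, a2=0, a3=1: formula gives 1, φ = 1 ✓
  a1=0, a2=1, a3=0: formula gives 0, φ = 0 ✓
  a1=0, a2=1, a3=1: formula gives 1, φ = 1 ✓
  a1=1, a2=0, a3=0: formula gives 0, φ = 0 ✓
  … (the remaining 3 rows also agree.)
No disagreement on any input; they are logically equivalent.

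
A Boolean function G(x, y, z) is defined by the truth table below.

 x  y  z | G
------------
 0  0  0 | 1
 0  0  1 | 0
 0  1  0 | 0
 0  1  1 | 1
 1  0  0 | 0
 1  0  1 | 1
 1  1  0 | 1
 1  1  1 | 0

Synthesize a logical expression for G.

The output is 1 exactly when an even number of inputs are 1 — the complement of 3-way XOR.

G(x, y, z) = ((x ⊕ y) ⊕ z)'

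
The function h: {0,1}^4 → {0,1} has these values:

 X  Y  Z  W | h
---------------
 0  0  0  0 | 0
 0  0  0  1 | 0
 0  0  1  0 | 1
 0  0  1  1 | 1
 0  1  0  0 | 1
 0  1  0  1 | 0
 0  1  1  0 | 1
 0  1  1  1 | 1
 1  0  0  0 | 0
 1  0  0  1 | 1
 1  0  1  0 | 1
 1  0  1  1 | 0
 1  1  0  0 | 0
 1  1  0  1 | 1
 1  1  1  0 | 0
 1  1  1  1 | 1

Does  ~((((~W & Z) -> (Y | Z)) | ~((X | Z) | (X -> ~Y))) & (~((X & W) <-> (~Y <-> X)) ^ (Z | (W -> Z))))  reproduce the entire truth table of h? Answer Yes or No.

No

Check the formula against h row by row:
  X=0, Y=0, Z=0, W=0: formula gives 0, h = 0 ✓
  X=0, Y=0, Z=0, W=1: formula gives 1, but h = 0 ✗
Since they disagree at (0,0,0,1), the expression is not a correct formula for h.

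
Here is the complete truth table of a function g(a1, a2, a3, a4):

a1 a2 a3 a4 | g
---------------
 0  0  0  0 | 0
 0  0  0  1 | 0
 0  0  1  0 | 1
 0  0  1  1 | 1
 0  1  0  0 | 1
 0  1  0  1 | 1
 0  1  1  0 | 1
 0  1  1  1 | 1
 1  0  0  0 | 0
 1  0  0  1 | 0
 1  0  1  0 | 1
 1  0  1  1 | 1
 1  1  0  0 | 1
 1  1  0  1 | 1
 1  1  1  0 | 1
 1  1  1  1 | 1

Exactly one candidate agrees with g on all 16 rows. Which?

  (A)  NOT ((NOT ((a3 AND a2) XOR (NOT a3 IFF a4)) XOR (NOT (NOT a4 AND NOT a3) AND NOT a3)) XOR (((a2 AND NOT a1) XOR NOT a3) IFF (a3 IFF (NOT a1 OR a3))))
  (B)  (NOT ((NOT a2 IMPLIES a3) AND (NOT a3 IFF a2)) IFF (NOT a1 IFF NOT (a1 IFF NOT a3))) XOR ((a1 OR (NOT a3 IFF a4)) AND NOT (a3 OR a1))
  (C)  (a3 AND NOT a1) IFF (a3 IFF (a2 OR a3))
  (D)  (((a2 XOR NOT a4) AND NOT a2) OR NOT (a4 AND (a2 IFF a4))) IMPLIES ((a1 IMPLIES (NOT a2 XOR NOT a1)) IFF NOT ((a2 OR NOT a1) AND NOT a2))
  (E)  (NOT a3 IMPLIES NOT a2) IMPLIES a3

E

(A) disagrees with g on (0,0,1,1) (formula → 0, table → 1); rule it out.
(B) disagrees with g on (0,0,0,0) (formula → 1, table → 0); rule it out.
(C) disagrees with g on (1,0,1,0) (formula → 0, table → 1); rule it out.
(D) disagrees with g on (0,0,1,0) (formula → 0, table → 1); rule it out.
Only (E) survives; checking it on all 16 rows confirms it matches g.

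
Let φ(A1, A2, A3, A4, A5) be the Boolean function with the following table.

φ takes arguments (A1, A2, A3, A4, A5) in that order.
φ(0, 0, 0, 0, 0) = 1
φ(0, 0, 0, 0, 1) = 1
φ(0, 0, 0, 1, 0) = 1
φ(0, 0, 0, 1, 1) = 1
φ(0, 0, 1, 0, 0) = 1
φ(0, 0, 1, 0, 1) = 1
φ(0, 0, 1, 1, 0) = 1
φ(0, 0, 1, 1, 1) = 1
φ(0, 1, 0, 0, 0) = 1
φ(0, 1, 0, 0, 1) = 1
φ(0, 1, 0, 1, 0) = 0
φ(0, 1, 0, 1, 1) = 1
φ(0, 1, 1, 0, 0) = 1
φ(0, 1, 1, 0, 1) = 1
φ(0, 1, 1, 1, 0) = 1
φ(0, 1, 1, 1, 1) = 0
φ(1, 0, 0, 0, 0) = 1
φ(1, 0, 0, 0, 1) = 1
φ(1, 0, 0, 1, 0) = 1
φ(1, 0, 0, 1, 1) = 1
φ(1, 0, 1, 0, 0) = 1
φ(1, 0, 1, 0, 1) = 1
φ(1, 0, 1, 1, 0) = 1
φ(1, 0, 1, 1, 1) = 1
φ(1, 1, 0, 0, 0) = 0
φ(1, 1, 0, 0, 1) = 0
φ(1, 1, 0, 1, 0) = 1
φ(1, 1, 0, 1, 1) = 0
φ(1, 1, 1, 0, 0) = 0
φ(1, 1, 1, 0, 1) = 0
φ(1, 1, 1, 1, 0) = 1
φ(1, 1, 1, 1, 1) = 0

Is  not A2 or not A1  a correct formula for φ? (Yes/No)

Evaluate not A2 or not A1 on each row and compare to φ:
  A1=0, A2=0, A3=0, A4=0, A5=0: formula gives 1, φ = 1 ✓
  A1=0, A2=0, A3=0, A4=0, A5=1: formula gives 1, φ = 1 ✓
  A1=0, A2=0, A3=0, A4=1, A5=0: formula gives 1, φ = 1 ✓
  A1=0, A2=0, A3=0, A4=1, A5=1: formula gives 1, φ = 1 ✓
  …
  A1=0, A2=1, A3=0, A4=1, A5=0: formula gives 1, but φ = 0 ✗
Since they disagree at (0,1,0,1,0), the expression is not a correct formula for φ.

No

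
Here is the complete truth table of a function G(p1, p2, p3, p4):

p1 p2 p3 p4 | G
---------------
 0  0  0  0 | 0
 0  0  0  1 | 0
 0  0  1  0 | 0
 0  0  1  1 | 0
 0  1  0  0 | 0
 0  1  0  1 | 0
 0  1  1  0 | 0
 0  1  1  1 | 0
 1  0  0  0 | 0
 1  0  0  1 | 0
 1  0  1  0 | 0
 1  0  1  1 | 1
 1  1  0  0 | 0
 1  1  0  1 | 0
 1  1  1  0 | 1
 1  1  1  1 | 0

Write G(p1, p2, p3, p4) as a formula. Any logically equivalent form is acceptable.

G(p1, p2, p3, p4) = (((p1 and not p2) and p3) and p4) or (((p1 and p2) and p3) and not p4)

Collect the rows where G=1 — (1,0,1,1), (1,1,1,0) — and write one minterm per row: p1·¬p2·p3·p4, p1·p2·p3·¬p4. Their union (logical OR) reproduces the table exactly.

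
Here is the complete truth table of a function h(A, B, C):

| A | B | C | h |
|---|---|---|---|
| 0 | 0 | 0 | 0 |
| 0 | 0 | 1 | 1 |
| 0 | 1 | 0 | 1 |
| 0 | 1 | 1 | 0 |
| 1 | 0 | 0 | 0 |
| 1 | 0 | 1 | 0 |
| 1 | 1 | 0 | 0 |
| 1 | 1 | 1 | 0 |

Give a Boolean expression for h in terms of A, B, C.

h(A, B, C) = ((~A & ~B) & C) | ((~A & B) & ~C)

h=1 on 2 inputs: (0,0,1), (0,1,0). Reading each as a conjunction of literals (¬A·¬B·C, ¬A·B·¬C) and taking the OR gives the canonical DNF.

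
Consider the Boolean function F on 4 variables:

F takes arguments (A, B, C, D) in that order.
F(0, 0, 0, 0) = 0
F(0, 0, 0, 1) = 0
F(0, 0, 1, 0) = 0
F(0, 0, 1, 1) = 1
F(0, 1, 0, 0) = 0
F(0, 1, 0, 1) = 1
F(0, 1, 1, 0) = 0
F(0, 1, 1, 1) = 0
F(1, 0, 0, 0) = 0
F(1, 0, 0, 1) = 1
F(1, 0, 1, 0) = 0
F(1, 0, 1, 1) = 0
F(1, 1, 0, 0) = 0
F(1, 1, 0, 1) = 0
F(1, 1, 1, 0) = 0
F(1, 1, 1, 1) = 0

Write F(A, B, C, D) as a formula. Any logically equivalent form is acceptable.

F(A, B, C, D) = ((((NOT A AND NOT B) AND C) AND D) OR (((NOT A AND B) AND NOT C) AND D)) OR (((A AND NOT B) AND NOT C) AND D)

F=1 on 3 inputs: (0,0,1,1), (0,1,0,1), (1,0,0,1). Reading each as a conjunction of literals (¬A·¬B·C·D, ¬A·B·¬C·D, A·¬B·¬C·D) and taking the OR gives the canonical DNF.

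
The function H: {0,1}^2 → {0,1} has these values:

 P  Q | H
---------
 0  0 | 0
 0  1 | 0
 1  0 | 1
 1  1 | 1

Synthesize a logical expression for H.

H(P, Q) = P

The output simply equals P.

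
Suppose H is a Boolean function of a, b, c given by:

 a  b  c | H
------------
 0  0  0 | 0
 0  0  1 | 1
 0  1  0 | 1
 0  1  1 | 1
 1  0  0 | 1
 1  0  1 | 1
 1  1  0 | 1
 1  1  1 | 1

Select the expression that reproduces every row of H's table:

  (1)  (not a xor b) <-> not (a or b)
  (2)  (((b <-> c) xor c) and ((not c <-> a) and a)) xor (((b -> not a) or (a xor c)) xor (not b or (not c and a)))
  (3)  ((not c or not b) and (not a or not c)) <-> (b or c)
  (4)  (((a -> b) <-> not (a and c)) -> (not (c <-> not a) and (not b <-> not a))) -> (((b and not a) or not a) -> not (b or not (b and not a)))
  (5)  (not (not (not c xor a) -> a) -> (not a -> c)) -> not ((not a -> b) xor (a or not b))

(1) fails at (0,0,0): the formula yields 1, H is 0.
(2) fails at (0,0,1): the formula yields 0, H is 1.
(3) fails at (0,1,1): the formula yields 0, H is 1.
(5) fails at (0,0,1): the formula yields 0, H is 1.
(4) is the remaining candidate, and it agrees with H on all 8 inputs.

4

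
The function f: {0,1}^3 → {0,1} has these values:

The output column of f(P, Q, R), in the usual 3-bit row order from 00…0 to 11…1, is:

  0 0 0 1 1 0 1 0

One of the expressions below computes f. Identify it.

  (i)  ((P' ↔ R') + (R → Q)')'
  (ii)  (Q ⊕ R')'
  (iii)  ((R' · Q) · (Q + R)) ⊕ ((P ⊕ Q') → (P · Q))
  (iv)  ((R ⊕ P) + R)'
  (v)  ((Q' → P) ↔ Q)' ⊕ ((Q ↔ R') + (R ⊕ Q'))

i

(ii): at (0,0,1) it gives 1, but f = 0 — eliminated.
(iii): at (1,0,1) it gives 1, but f = 0 — eliminated.
(iv): at (0,0,0) it gives 1, but f = 0 — eliminated.
(v): at (0,0,0) it gives 1, but f = 0 — eliminated.
That leaves (i). Evaluating it on every row reproduces the table of f exactly.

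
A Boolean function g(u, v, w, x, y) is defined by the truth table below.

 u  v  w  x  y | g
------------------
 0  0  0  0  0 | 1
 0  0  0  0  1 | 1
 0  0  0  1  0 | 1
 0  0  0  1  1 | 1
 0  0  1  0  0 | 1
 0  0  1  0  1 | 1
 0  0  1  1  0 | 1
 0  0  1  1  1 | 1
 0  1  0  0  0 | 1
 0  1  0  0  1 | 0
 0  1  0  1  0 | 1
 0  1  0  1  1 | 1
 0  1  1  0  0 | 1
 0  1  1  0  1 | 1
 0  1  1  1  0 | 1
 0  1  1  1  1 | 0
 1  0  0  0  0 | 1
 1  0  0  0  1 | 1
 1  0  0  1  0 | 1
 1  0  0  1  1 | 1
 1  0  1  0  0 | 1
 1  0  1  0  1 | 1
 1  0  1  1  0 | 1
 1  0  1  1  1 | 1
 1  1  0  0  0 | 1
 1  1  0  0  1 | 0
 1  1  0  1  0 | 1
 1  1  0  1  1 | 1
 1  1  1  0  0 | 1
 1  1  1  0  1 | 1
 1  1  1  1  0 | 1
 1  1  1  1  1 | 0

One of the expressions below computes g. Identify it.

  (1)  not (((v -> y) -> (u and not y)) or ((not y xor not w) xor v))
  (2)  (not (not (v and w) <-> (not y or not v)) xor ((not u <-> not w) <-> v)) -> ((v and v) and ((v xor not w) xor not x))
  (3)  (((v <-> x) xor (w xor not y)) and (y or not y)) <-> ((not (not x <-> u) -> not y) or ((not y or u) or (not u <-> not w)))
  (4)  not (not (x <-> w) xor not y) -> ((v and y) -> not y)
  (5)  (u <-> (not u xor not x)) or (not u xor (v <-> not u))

4

(1): at (0,0,0,0,1) it gives 0, but g = 1 — eliminated.
(2): at (0,0,1,0,0) it gives 0, but g = 1 — eliminated.
(3): at (0,0,0,0,0) it gives 0, but g = 1 — eliminated.
(5): at (0,1,0,0,1) it gives 1, but g = 0 — eliminated.
That leaves (4). Evaluating it on every row reproduces the table of g exactly.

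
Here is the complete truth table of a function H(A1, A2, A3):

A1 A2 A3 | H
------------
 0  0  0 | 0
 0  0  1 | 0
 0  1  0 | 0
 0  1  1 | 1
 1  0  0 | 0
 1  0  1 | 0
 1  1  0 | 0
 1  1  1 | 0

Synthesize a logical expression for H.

H is 1 on exactly one input, (0,1,1), whose minterm is ¬A1·A2·A3. So H is just that conjunction.

H(A1, A2, A3) = (A1' · A2) · A3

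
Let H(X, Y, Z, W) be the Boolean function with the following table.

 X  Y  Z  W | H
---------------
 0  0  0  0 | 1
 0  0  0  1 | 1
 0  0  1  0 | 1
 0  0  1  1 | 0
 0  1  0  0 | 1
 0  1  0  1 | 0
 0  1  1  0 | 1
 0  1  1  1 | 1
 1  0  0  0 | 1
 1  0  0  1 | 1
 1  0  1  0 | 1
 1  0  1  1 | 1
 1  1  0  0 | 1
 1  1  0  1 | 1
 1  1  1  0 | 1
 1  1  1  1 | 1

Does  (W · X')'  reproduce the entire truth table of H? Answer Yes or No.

Check the formula against H row by row:
  X=0, Y=0, Z=0, W=0: formula gives 1, H = 1 ✓
  X=0, Y=0, Z=0, W=1: formula gives 0, but H = 1 ✗
Since they disagree at (0,0,0,1), the expression is not a correct formula for H.

No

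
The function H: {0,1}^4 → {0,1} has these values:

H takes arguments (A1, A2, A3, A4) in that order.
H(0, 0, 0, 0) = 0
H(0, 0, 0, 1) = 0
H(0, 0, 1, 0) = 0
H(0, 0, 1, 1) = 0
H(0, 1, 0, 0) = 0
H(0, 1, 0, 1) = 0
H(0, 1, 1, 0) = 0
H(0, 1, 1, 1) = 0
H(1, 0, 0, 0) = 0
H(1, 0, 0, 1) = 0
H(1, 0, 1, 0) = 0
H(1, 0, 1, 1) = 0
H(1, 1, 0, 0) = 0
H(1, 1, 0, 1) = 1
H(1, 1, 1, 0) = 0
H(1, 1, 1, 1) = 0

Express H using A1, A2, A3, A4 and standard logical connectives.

H is 1 on exactly one input, (1,1,0,1), whose minterm is A1·A2·¬A3·A4. So H is just that conjunction.

H(A1, A2, A3, A4) = ((A1 AND A2) AND NOT A3) AND A4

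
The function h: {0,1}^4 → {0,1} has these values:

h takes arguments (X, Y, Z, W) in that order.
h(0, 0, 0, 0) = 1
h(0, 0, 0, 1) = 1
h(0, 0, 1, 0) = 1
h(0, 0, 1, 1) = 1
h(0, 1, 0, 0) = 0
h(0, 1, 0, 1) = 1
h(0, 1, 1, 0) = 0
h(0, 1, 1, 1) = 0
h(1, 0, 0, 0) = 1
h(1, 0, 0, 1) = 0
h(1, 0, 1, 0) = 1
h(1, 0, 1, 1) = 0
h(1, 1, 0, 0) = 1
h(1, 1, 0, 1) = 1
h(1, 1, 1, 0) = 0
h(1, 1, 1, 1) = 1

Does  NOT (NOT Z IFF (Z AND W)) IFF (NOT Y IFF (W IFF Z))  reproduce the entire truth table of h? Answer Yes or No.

Test each input against both h and the formula:
  X=0, Y=0, Z=0, W=0: formula gives 1, h = 1 ✓
  X=0, Y=0, Z=0, W=1: formula gives 0, but h = 1 ✗
Since they disagree at (0,0,0,1), the expression is not a correct formula for h.

No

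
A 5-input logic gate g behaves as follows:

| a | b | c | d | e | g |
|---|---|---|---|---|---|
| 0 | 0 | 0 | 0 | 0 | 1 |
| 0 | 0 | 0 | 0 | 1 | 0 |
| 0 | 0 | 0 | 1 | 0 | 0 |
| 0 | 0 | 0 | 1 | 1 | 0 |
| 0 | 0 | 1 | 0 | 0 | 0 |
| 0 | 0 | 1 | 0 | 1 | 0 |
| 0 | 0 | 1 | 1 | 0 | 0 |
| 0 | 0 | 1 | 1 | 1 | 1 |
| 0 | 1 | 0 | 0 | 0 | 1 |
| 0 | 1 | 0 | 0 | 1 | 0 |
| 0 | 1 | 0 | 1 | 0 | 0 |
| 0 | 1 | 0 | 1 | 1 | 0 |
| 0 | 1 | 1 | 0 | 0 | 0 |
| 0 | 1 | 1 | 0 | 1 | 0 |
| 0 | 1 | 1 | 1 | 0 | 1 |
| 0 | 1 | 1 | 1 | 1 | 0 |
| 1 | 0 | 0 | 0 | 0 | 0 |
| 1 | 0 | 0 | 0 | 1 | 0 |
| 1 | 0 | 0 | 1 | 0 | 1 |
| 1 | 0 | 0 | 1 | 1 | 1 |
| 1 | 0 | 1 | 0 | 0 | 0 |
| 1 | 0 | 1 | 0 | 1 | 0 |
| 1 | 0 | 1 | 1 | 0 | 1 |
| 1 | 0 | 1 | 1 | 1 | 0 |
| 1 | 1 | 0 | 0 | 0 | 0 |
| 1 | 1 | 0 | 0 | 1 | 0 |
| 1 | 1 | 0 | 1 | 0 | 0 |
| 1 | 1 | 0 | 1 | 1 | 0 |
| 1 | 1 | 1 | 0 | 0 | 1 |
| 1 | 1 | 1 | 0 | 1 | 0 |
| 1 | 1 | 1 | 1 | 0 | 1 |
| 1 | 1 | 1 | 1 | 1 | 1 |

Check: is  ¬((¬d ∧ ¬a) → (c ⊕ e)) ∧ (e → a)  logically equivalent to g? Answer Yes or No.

No

Evaluate ¬((¬d ∧ ¬a) → (c ⊕ e)) ∧ (e → a) on each row and compare to g:
  a=0, b=0, c=0, d=0, e=0: formula gives 1, g = 1 ✓
  a=0, b=0, c=0, d=0, e=1: formula gives 0, g = 0 ✓
  a=0, b=0, c=0, d=1, e=0: formula gives 0, g = 0 ✓
  a=0, b=0, c=0, d=1, e=1: formula gives 0, g = 0 ✓
  …
  a=0, b=0, c=1, d=1, e=1: formula gives 0, but g = 1 ✗
A single disagreement suffices: at (0,0,1,1,1) they differ, so the formula does not compute g.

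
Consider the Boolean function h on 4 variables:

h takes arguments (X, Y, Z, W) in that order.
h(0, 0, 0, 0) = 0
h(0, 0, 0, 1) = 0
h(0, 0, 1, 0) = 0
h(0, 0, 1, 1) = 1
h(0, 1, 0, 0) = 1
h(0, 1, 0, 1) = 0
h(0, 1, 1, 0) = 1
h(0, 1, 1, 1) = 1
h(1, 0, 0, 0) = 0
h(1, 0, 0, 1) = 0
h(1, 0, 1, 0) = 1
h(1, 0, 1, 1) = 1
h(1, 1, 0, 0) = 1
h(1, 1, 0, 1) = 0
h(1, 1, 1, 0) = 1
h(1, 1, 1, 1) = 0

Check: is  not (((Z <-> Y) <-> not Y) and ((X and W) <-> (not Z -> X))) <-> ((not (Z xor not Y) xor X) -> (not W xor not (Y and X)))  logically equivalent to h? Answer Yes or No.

Yes

Check the formula against h row by row:
  X=0, Y=0, Z=0, W=0: formula gives 0, h = 0 ✓
  X=0, Y=0, Z=0, W=1: formula gives 0, h = 0 ✓
  X=0, Y=0, Z=1, W=0: formula gives 0, h = 0 ✓
  X=0, Y=0, Z=1, W=1: formula gives 1, h = 1 ✓
  … (the remaining 12 rows also agree.)
Every row agrees, so the formula is equivalent.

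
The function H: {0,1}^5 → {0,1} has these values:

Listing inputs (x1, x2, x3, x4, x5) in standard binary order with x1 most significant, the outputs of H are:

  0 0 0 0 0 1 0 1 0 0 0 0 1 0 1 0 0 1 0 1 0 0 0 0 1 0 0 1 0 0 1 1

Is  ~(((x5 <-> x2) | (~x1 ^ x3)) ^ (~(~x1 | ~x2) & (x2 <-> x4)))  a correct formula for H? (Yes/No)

Test each input against both H and the formula:
  x1=0, x2=0, x3=0, x4=0, x5=0: formula gives 0, H = 0 ✓
  x1=0, x2=0, x3=0, x4=0, x5=1: formula gives 0, H = 0 ✓
  x1=0, x2=0, x3=0, x4=1, x5=0: formula gives 0, H = 0 ✓
  x1=0, x2=0, x3=0, x4=1, x5=1: formula gives 0, H = 0 ✓
  … (the remaining 28 rows also agree.)
Every row agrees, so the formula is equivalent.

Yes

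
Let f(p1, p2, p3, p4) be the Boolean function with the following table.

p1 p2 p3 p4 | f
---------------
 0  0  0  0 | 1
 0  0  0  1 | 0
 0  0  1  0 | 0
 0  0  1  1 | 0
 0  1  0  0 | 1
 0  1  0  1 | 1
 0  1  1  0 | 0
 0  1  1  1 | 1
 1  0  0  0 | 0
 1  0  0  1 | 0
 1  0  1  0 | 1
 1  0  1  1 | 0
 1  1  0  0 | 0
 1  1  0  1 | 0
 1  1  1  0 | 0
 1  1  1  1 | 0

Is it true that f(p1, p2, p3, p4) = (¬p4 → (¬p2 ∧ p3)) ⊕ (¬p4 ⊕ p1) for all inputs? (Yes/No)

Check the formula against f row by row:
  p1=0, p2=0, p3=0, p4=0: formula gives 1, f = 1 ✓
  p1=0, p2=0, p3=0, p4=1: formula gives 1, but f = 0 ✗
Since they disagree at (0,0,0,1), the expression is not a correct formula for f.

No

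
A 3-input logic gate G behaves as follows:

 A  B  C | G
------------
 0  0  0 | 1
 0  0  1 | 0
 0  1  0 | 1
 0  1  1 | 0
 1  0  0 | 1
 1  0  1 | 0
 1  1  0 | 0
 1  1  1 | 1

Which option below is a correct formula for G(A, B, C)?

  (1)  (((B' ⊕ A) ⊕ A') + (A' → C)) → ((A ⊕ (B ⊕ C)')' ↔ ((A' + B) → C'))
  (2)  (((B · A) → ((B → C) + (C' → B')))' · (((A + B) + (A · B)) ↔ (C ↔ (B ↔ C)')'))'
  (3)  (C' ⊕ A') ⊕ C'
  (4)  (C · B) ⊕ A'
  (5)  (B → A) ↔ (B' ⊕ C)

(1) disagrees with G on (0,1,1) (formula → 1, table → 0); rule it out.
(2) disagrees with G on (0,0,1) (formula → 1, table → 0); rule it out.
(3) disagrees with G on (0,0,1) (formula → 1, table → 0); rule it out.
(4) disagrees with G on (0,0,1) (formula → 1, table → 0); rule it out.
Only (5) survives; checking it on all 8 rows confirms it matches G.

5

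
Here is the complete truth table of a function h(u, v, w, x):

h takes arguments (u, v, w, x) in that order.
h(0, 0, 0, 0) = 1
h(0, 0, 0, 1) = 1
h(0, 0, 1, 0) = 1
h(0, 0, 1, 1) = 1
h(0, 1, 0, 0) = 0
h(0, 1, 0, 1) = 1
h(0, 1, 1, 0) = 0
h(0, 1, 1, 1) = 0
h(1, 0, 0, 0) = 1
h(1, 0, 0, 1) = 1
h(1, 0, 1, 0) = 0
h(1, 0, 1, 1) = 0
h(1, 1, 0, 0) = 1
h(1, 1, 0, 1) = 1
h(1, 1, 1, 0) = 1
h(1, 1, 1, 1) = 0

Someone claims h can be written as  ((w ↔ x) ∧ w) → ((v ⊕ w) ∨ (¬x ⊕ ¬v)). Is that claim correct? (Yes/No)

No

Evaluate ((w ↔ x) ∧ w) → ((v ⊕ w) ∨ (¬x ⊕ ¬v)) on each row and compare to h:
  u=0, v=0, w=0, x=0: formula gives 1, h = 1 ✓
  u=0, v=0, w=0, x=1: formula gives 1, h = 1 ✓
  u=0, v=0, w=1, x=0: formula gives 1, h = 1 ✓
  u=0, v=0, w=1, x=1: formula gives 1, h = 1 ✓
  u=0, v=1, w=0, x=0: formula gives 1, but h = 0 ✗
A single disagreement suffices: at (0,1,0,0) they differ, so the formula does not compute h.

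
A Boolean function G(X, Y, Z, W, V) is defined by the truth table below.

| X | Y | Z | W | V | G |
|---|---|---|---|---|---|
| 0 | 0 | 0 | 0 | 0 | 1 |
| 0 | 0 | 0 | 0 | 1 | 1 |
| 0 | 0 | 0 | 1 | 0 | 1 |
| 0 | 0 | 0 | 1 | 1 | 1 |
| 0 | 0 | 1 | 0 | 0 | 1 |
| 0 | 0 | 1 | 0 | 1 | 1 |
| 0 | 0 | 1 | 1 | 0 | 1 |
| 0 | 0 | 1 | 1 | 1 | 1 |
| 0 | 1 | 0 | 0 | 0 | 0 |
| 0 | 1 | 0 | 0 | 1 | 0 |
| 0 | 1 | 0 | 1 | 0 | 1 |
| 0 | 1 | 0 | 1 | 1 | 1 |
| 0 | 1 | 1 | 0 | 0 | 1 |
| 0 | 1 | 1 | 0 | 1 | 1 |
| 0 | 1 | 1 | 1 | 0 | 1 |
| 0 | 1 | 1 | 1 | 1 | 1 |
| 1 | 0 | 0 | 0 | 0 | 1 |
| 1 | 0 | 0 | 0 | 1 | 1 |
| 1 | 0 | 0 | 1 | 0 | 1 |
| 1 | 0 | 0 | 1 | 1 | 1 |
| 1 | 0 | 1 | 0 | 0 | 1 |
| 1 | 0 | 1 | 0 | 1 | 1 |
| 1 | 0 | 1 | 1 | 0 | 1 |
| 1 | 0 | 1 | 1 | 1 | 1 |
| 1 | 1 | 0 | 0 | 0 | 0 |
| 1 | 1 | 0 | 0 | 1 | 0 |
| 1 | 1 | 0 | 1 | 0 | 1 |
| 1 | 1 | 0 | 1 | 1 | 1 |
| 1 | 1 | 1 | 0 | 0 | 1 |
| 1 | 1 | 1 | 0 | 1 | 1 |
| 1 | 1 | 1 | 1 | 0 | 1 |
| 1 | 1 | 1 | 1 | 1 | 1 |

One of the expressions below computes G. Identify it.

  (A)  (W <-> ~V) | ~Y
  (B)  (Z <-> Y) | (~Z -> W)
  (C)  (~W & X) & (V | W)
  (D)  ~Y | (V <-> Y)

B

(A) disagrees with G on (0,1,0,0,1) (formula → 1, table → 0); rule it out.
(C) disagrees with G on (0,0,0,0,0) (formula → 0, table → 1); rule it out.
(D) disagrees with G on (0,1,0,0,1) (formula → 1, table → 0); rule it out.
That leaves (B). Evaluating it on every row reproduces the table of G exactly.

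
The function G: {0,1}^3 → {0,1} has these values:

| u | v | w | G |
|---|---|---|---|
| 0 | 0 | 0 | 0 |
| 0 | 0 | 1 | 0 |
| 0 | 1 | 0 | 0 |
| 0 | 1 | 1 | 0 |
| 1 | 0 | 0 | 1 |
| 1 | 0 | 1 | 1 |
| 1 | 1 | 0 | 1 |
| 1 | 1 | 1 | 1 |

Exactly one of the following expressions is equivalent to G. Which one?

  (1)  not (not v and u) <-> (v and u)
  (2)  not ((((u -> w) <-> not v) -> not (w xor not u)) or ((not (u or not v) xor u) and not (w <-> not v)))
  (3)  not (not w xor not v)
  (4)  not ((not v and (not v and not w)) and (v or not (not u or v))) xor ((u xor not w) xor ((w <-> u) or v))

1

(2) fails at (0,0,0): the formula yields 1, G is 0.
(3) fails at (0,0,0): the formula yields 1, G is 0.
(4) fails at (0,0,0): the formula yields 1, G is 0.
Only (1) survives; checking it on all 8 rows confirms it matches G.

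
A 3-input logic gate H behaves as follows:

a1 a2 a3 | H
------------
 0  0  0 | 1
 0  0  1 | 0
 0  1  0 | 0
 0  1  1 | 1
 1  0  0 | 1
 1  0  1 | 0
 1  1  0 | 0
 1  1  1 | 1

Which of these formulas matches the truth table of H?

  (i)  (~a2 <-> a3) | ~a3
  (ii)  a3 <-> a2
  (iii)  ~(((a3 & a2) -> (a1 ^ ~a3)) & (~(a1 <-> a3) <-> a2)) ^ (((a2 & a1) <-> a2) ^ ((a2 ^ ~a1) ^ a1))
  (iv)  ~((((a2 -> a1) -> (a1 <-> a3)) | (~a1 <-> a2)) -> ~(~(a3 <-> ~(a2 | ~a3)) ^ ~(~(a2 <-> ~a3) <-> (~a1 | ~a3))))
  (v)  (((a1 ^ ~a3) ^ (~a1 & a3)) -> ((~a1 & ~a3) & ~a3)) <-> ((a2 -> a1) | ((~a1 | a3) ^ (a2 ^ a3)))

ii

(i) disagrees with H on (0,0,1) (formula → 1, table → 0); rule it out.
(iii) disagrees with H on (0,0,0) (formula → 0, table → 1); rule it out.
(iv) disagrees with H on (0,0,0) (formula → 0, table → 1); rule it out.
(v) disagrees with H on (0,1,1) (formula → 0, table → 1); rule it out.
That leaves (ii). Evaluating it on every row reproduces the table of H exactly.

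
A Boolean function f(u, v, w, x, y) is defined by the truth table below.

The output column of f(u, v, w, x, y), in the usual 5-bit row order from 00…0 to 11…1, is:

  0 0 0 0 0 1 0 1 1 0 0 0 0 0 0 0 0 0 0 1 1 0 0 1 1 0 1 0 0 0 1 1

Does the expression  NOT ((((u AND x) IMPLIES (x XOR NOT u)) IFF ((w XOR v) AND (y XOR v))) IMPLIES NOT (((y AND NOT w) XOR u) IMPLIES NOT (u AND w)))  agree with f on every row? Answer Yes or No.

No

Evaluate NOT ((((u AND x) IMPLIES (x XOR NOT u)) IFF ((w XOR v) AND (y XOR v))) IMPLIES NOT (((y AND NOT w) XOR u) IMPLIES NOT (u AND w))) on each row and compare to f:
  u=0, v=0, w=0, x=0, y=0: formula gives 0, f = 0 ✓
  u=0, v=0, w=0, x=0, y=1: formula gives 0, f = 0 ✓
  u=0, v=0, w=0, x=1, y=0: formula gives 0, f = 0 ✓
  u=0, v=0, w=0, x=1, y=1: formula gives 0, f = 0 ✓
  …
  u=0, v=1, w=0, x=1, y=0: formula gives 1, but f = 0 ✗
A single disagreement suffices: at (0,1,0,1,0) they differ, so the formula does not compute f.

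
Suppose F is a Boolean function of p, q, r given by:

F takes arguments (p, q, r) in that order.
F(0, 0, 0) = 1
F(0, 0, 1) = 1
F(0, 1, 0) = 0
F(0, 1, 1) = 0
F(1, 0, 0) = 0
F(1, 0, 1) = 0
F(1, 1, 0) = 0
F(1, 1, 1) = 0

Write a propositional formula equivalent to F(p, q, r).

The 1-rows are (0,0,0), (0,0,1). Each contributes one minterm — ¬p·¬q·¬r; ¬p·¬q·r — and their disjunction is a sum-of-products form of F.

F(p, q, r) = ((not p and not q) and not r) or ((not p and not q) and r)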